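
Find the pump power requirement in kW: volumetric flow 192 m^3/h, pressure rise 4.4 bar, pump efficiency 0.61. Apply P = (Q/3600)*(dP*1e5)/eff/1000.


Q = 192 / 3600 = 0.0533333 m^3/s
P = 0.0533333 * (4.4 * 1e5) / 0.61 / 1000 = 38.47

38.47 kW


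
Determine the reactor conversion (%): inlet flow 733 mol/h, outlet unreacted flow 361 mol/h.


X = (F_in - F_out) / F_in * 100
Moles reacted = 733 - 361 = 372
X = 372 / 733 * 100
= 0.5075 * 100
= 50.75 %

50.75 %


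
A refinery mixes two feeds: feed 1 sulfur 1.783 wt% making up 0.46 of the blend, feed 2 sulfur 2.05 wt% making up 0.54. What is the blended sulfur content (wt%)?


Linear sulfur blending: S_blend = x1*S1 + x2*S2
Contribution 1: 0.46 * 1.783 = 0.82018 wt%
Contribution 2: 0.54 * 2.05 = 1.107 wt%
S_blend = 0.82018 + 1.107 = 1.92718

1.92718 wt%


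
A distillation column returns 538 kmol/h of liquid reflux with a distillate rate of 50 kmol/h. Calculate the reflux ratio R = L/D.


Reflux ratio definition: R = L / D (liquid returned / distillate withdrawn)
L = 538 kmol/h, D = 50 kmol/h
R = 538 / 50 = 10.76

10.76


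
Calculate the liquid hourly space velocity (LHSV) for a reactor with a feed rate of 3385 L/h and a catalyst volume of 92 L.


LHSV = volumetric feed rate / catalyst volume
= 3385 L/h / 92 L
= 36.79 h^-1

36.79 h^-1


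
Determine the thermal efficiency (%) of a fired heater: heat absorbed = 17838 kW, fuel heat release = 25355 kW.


Furnace efficiency = Q_absorbed / Q_fuel * 100
= 17838 / 25355 * 100 = 70.35

70.35 %


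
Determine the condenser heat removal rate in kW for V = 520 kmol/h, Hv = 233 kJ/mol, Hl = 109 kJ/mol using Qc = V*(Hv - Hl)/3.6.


Qc = 520 * (233 - 109) / 3.6 = 520 * 124 / 3.6 = 17910

17910 kW


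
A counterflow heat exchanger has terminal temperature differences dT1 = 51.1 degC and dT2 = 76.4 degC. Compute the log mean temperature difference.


LMTD = (dT1 - dT2) / ln(dT1/dT2)
= (51.1 - 76.4) / ln(51.1 / 76.4) = -25.3 / -0.402198 = 62.90

62.90 degC


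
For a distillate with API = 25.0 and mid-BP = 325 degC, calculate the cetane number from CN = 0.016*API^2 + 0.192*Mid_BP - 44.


CN = 0.016 * 25.0^2 + 0.192 * 325 - 44
CN = 10 + 62.4 - 44 = 28.4

28.4


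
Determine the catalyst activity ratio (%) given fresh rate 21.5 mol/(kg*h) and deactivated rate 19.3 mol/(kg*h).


Activity (%) = (rate_used / rate_fresh) * 100
rate_used = 19.3, rate_fresh = 21.5
= (19.3 / 21.5) * 100
= 0.8977 * 100 = 89.77

89.77 %


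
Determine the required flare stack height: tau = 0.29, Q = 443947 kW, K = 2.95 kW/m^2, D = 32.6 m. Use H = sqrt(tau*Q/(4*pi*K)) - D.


tau*Q/(4*pi*K) = 0.29 * 443947 / (4 * pi * 2.95) = 3472.94
sqrt(3472.94) = 58.9317
H = 58.9317 - 32.6 = 26.33

26.33 m


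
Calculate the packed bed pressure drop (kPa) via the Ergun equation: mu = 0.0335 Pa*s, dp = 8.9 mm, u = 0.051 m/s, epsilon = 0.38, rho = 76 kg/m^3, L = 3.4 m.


dp = 8.9 mm = 0.0089 m
Viscous term = 150*0.0335*0.051*(1-0.38)^2 / (0.0089^2*0.38^3) = 22665.2
Inertial term = 1.75*76*0.051^2*(1-0.38) / (0.0089*0.38^3) = 439.18
dP/L = 22665.2 + 439.18 = 23104.4 Pa/m
dP = 23104.4 * 3.4 / 1000 = 78.55 kPa

78.55 kPa


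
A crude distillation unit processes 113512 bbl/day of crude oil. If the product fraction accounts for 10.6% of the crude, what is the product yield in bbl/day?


Crude throughput = 113512 bbl/day
Fraction yield = 10.6%
yield = throughput * fraction / 100
yield = 113512 * 10.6 / 100 = 12032.272

12032.272 bbl/day


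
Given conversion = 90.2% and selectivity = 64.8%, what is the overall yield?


Overall yield = conversion (%) * selectivity (%) / 100
Conversion = 90.2%, Selectivity = 64.8%
Y = 90.2 * 64.8 / 100
= 58.4496 %

58.4496 %


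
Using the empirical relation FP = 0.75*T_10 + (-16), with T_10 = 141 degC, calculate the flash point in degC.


FP = 0.75 * 141 + (-16) = 89.75

89.75 degC


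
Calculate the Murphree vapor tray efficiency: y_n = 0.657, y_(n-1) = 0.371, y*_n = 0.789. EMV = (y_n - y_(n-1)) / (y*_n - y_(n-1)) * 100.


Murphree vapor efficiency: EMV = (y_n - y_(n-1)) / (y*_n - y_(n-1)) * 100
EMV = (0.657 - 0.371) / (0.789 - 0.371) * 100 = 0.286 / 0.418 * 100 = 68.42

68.42 %


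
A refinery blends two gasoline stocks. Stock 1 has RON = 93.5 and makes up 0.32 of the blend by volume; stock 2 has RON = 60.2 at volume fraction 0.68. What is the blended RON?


Linear blending: RON_blend = sum(vi * RONi)
Contribution 1: 0.32 * 93.5 = 29.92
Contribution 2: 0.68 * 60.2 = 40.936
RON_blend = 29.92 + 40.936 = 70.856

70.856


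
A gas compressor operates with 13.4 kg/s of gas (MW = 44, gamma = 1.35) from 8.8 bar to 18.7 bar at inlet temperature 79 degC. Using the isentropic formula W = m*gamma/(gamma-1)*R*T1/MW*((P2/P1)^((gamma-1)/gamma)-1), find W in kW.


Isentropic work: W = m*(gamma/(gamma-1))*(R*T1/MW)*((P2/P1)^((gamma-1)/gamma) - 1)
T1 = 79 + 273.15 = 352.15 K
Pressure ratio = 18.7 / 8.8 = 2.125
Exponent = (1.35 - 1)/1.35 = 0.259259
(P2/P1)^exp - 1 = 2.125^0.259259 - 1 = 0.215824
W = 13.4 * 1.35 / 0.35 * 8.314 * 352.15 / 44 * 0.215824 = 742.3

742.3 kW


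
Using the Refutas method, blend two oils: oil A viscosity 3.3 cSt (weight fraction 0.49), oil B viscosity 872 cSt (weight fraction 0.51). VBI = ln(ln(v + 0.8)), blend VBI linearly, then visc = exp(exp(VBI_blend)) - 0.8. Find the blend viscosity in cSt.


Refutas method: VBN_i = 14.534*ln(ln(visc_i + 0.8)) + 10.975, blended linearly by mass fraction; since VBN is linear in VBI_i = ln(ln(visc_i + 0.8)) and the fractions sum to 1, blend VBI directly: visc = exp(exp(VBI_blend)) - 0.8
VBI_1 = ln(ln(3.3 + 0.8)) = 0.344289
VBI_2 = ln(ln(872 + 0.8)) = 1.91275
VBI_blend = 0.49 * 0.344289 + 0.51 * 1.91275 = 1.1442
visc_blend = exp(exp(1.1442)) - 0.8 = 22.30

22.30 cSt


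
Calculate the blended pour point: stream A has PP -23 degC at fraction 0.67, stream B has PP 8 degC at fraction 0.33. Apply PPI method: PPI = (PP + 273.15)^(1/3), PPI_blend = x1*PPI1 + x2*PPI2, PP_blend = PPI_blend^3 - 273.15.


PPI_1 = (-23 + 273.15)^(1/3) = 6.300865
PPI_2 = (8 + 273.15)^(1/3) = 6.551077
PPI_blend = 0.67 * 6.300865 + 0.33 * 6.551077 = 6.383435
PP_blend = 6.383435^3 - 273.15 = 260.1138 - 273.15 = -13.04

-13.04 degC


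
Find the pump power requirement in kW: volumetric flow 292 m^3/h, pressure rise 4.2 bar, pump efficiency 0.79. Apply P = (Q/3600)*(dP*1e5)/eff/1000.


Q = 292 / 3600 = 0.0811111 m^3/s
P = 0.0811111 * (4.2 * 1e5) / 0.79 / 1000 = 43.12

43.12 kW


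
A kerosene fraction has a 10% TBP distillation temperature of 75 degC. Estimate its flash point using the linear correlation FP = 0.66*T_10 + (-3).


FP = 0.66 * 75 + (-3) = 46.5

46.5 degC


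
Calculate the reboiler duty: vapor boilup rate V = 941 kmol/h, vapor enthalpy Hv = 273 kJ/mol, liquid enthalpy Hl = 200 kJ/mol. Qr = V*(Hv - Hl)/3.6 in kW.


Qr = 941 * (273 - 200) / 3.6 = 941 * 73 / 3.6 = 19080

19080 kW


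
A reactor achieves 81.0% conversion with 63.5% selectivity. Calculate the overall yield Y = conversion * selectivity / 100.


Overall yield = conversion (%) * selectivity (%) / 100
Conversion = 81.0%, Selectivity = 63.5%
Y = 81.0 * 63.5 / 100
= 51.435 %

51.435 %


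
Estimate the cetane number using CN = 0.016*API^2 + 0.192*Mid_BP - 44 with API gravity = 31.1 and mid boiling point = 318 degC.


CN = 0.016 * 31.1^2 + 0.192 * 318 - 44
CN = 15.47536 + 61.056 - 44 = 32.53136

32.53136


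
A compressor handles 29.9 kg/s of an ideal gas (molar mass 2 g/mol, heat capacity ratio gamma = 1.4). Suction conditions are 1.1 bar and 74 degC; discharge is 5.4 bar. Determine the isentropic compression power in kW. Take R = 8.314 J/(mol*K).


Isentropic work: W = m*(gamma/(gamma-1))*(R*T1/MW)*((P2/P1)^((gamma-1)/gamma) - 1)
T1 = 74 + 273.15 = 347.15 K
Pressure ratio = 5.4 / 1.1 = 4.90909
Exponent = (1.4 - 1)/1.4 = 0.285714
(P2/P1)^exp - 1 = 4.90909^0.285714 - 1 = 0.575537
W = 29.9 * 1.4 / 0.4 * 8.314 * 347.15 / 2 * 0.575537 = 86920

86920 kW


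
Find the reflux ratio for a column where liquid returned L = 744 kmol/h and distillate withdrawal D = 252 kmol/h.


Reflux ratio definition: R = L / D (liquid returned / distillate withdrawn)
L = 744 kmol/h, D = 252 kmol/h
R = 744 / 252 = 2.952

2.952


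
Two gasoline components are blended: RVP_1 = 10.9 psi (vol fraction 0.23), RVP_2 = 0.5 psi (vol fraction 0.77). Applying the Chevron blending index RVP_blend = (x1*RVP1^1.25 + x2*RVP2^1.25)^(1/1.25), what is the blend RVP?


Chevron index: RVP_blend = (sum xi*RVPi^1.25)^(1/1.25)
RVP^1.25 terms: 0.23 * 10.9^1.25 + 0.77 * 0.5^1.25 = 4.87898
RVP_blend = 4.87898^(1/1.25) = 3.554

3.554 psi


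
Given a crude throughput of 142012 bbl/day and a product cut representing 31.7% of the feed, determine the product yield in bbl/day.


Crude throughput = 142012 bbl/day
Fraction yield = 31.7%
yield = throughput * fraction / 100
yield = 142012 * 31.7 / 100 = 45017.804

45017.804 bbl/day


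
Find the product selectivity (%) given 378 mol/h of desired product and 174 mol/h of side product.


Selectivity = desired / (desired + undesired) * 100
Total products = 378 + 174 = 552 mol/h
S = 378 / 552 * 100
= 0.6848 * 100
= 68.48 %

68.48 %


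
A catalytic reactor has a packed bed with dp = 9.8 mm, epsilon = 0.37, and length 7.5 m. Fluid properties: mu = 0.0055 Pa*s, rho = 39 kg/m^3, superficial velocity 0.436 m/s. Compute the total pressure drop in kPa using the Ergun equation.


dp = 9.8 mm = 0.0098 m
Viscous term = 150*0.0055*0.436*(1-0.37)^2 / (0.0098^2*0.37^3) = 29347
Inertial term = 1.75*39*0.436^2*(1-0.37) / (0.0098*0.37^3) = 16465.9
dP/L = 29347 + 16465.9 = 45812.9 Pa/m
dP = 45812.9 * 7.5 / 1000 = 343.6 kPa

343.6 kPa


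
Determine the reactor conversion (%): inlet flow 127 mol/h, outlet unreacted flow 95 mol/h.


X = (F_in - F_out) / F_in * 100
Moles reacted = 127 - 95 = 32
X = 32 / 127 * 100
= 0.2520 * 100
= 25.20 %

25.20 %


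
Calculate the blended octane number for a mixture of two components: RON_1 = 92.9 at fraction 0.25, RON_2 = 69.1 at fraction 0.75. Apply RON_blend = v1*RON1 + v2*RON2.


Linear blending: RON_blend = sum(vi * RONi)
Contribution 1: 0.25 * 92.9 = 23.225
Contribution 2: 0.75 * 69.1 = 51.825
RON_blend = 23.225 + 51.825 = 75.05

75.05


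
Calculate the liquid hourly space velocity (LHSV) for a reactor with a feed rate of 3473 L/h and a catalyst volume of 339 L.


LHSV = volumetric feed rate / catalyst volume
= 3473 L/h / 339 L
= 10.24 h^-1

10.24 h^-1


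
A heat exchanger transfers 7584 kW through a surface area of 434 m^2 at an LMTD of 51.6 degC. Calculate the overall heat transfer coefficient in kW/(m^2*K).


From Q = U*A*LMTD, U = Q / (A * LMTD)
U = 7584 / (434 * 51.6) = 7584 / 22394.4 = 0.3387

0.3387 kW/(m^2*K)


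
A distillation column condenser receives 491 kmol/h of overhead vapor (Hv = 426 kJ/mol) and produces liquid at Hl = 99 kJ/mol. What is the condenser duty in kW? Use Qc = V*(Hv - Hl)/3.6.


Qc = 491 * (426 - 99) / 3.6 = 491 * 327 / 3.6 = 44600

44600 kW


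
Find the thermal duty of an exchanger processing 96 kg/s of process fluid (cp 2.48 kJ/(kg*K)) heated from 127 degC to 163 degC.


Q = m_dot * cp * delta_T
delta_T = 163 - 127 = 36 K
Q = 96 * 2.48 * 36
= 238.08 * 36
= 8570.88 kW

8570.88 kW


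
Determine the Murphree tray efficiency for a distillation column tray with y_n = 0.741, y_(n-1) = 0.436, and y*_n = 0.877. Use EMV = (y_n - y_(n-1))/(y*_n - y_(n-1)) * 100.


Murphree vapor efficiency: EMV = (y_n - y_(n-1)) / (y*_n - y_(n-1)) * 100
EMV = (0.741 - 0.436) / (0.877 - 0.436) * 100 = 0.305 / 0.441 * 100 = 69.16

69.16 %


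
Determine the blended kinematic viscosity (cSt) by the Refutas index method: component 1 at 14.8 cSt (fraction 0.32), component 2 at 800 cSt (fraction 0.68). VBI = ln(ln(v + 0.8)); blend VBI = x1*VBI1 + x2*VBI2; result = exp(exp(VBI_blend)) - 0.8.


Refutas method: VBN_i = 14.534*ln(ln(visc_i + 0.8)) + 10.975, blended linearly by mass fraction; since VBN is linear in VBI_i = ln(ln(visc_i + 0.8)) and the fractions sum to 1, blend VBI directly: visc = exp(exp(VBI_blend)) - 0.8
VBI_1 = ln(ln(14.8 + 0.8)) = 1.01061
VBI_2 = ln(ln(800 + 0.8)) = 1.89996
VBI_blend = 0.32 * 1.01061 + 0.68 * 1.89996 = 1.61537
visc_blend = exp(exp(1.61537)) - 0.8 = 152.1

152.1 cSt


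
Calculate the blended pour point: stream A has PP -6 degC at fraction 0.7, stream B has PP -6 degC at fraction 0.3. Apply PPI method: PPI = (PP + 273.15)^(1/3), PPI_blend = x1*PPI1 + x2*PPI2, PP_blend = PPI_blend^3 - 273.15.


PPI_1 = (-6 + 273.15)^(1/3) = 6.440482
PPI_2 = (-6 + 273.15)^(1/3) = 6.440482
PPI_blend = 0.7 * 6.440482 + 0.3 * 6.440482 = 6.440482
PP_blend = 6.440482^3 - 273.15 = 267.15 - 273.15 = -6

-6 degC


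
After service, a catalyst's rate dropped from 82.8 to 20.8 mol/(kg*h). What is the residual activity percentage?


Activity (%) = (rate_used / rate_fresh) * 100
rate_used = 20.8, rate_fresh = 82.8
= (20.8 / 82.8) * 100
= 0.2512 * 100 = 25.12

25.12 %


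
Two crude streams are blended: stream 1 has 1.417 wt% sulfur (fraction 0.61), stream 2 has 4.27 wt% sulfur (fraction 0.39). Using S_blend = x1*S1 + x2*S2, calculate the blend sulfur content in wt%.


Linear sulfur blending: S_blend = x1*S1 + x2*S2
Contribution 1: 0.61 * 1.417 = 0.86437 wt%
Contribution 2: 0.39 * 4.27 = 1.6653 wt%
S_blend = 0.86437 + 1.6653 = 2.52967

2.52967 wt%


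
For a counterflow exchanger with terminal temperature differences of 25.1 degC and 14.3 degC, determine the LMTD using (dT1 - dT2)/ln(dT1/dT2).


LMTD = (dT1 - dT2) / ln(dT1/dT2)
= (25.1 - 14.3) / ln(25.1 / 14.3) = 10.8 / 0.562608 = 19.20

19.20 degC


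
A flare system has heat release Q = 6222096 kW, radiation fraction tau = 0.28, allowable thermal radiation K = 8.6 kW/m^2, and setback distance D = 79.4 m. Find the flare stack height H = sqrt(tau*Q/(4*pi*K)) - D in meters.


tau*Q/(4*pi*K) = 0.28 * 6222096 / (4 * pi * 8.6) = 16120.8
sqrt(16120.8) = 126.968
H = 126.968 - 79.4 = 47.57

47.57 m


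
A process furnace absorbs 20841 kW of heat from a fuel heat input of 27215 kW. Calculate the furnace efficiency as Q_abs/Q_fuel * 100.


Furnace efficiency = Q_absorbed / Q_fuel * 100
= 20841 / 27215 * 100 = 76.58

76.58 %


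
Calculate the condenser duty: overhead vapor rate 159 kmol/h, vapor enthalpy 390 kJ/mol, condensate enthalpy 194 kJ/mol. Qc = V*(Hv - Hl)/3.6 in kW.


Qc = 159 * (390 - 194) / 3.6 = 159 * 196 / 3.6 = 8657

8657 kW


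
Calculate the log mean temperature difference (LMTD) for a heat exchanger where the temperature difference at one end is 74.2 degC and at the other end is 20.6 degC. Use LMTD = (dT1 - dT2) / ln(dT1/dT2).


LMTD = (dT1 - dT2) / ln(dT1/dT2)
= (74.2 - 20.6) / ln(74.2 / 20.6) = 53.6 / 1.28147 = 41.83

41.83 degC


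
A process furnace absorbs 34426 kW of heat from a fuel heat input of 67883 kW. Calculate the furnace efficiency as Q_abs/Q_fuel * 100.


Furnace efficiency = Q_absorbed / Q_fuel * 100
= 34426 / 67883 * 100 = 50.71

50.71 %


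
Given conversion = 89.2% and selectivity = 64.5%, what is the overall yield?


Overall yield = conversion (%) * selectivity (%) / 100
Conversion = 89.2%, Selectivity = 64.5%
Y = 89.2 * 64.5 / 100
= 57.534 %

57.534 %


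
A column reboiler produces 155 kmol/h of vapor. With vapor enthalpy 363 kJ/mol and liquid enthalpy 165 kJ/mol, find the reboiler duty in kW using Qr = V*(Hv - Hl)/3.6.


Qr = 155 * (363 - 165) / 3.6 = 155 * 198 / 3.6 = 8525

8525 kW


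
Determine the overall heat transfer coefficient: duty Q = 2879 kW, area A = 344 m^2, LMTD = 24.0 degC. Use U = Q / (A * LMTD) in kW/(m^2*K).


From Q = U*A*LMTD, U = Q / (A * LMTD)
U = 2879 / (344 * 24.0) = 2879 / 8256 = 0.3487

0.3487 kW/(m^2*K)


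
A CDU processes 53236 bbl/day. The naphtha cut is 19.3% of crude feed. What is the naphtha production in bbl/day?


Crude throughput = 53236 bbl/day
Fraction yield = 19.3%
yield = throughput * fraction / 100
yield = 53236 * 19.3 / 100 = 10274.548

10274.548 bbl/day


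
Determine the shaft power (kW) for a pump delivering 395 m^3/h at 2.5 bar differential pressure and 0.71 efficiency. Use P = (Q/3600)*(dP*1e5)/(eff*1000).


Q = 395 / 3600 = 0.109722 m^3/s
P = 0.109722 * (2.5 * 1e5) / 0.71 / 1000 = 38.63

38.63 kW


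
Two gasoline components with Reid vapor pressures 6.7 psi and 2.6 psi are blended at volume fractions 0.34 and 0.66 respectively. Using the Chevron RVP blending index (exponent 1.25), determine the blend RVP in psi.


Chevron index: RVP_blend = (sum xi*RVPi^1.25)^(1/1.25)
RVP^1.25 terms: 0.34 * 6.7^1.25 + 0.66 * 2.6^1.25 = 5.844
RVP_blend = 5.844^(1/1.25) = 4.106

4.106 psi


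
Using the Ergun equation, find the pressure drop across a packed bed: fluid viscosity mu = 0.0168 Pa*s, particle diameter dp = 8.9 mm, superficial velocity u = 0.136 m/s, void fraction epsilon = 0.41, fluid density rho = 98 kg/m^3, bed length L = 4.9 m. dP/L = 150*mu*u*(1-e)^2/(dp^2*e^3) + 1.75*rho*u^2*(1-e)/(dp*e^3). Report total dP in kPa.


dp = 8.9 mm = 0.0089 m
Viscous term = 150*0.0168*0.136*(1-0.41)^2 / (0.0089^2*0.41^3) = 21853
Inertial term = 1.75*98*0.136^2*(1-0.41) / (0.0089*0.41^3) = 3051.07
dP/L = 21853 + 3051.07 = 24904.1 Pa/m
dP = 24904.1 * 4.9 / 1000 = 122.0 kPa

122.0 kPa


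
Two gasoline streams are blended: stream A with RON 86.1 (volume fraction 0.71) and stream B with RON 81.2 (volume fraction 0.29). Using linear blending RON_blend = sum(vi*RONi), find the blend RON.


Linear blending: RON_blend = sum(vi * RONi)
Contribution 1: 0.71 * 86.1 = 61.131
Contribution 2: 0.29 * 81.2 = 23.548
RON_blend = 61.131 + 23.548 = 84.679

84.679


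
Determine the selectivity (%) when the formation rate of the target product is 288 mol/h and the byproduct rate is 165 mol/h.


Selectivity = desired / (desired + undesired) * 100
Total products = 288 + 165 = 453 mol/h
S = 288 / 453 * 100
= 0.6358 * 100
= 63.58 %

63.58 %


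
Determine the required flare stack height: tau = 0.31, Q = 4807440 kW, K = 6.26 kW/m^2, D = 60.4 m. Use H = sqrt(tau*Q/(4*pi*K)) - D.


tau*Q/(4*pi*K) = 0.31 * 4807440 / (4 * pi * 6.26) = 18944.9
sqrt(18944.9) = 137.64
H = 137.64 - 60.4 = 77.24

77.24 m


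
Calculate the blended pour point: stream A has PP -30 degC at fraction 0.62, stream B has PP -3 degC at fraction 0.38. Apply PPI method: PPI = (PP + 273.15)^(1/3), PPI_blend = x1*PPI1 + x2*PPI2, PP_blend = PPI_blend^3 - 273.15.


PPI_1 = (-30 + 273.15)^(1/3) = 6.241535
PPI_2 = (-3 + 273.15)^(1/3) = 6.464501
PPI_blend = 0.62 * 6.241535 + 0.38 * 6.464501 = 6.326262
PP_blend = 6.326262^3 - 273.15 = 253.1871 - 273.15 = -19.96

-19.96 degC


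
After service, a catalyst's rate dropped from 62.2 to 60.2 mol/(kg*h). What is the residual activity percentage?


Activity (%) = (rate_used / rate_fresh) * 100
rate_used = 60.2, rate_fresh = 62.2
= (60.2 / 62.2) * 100
= 0.9678 * 100 = 96.78

96.78 %


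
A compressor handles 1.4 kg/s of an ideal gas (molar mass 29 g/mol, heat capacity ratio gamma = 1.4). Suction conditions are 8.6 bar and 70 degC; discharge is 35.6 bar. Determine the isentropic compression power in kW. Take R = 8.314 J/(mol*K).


Isentropic work: W = m*(gamma/(gamma-1))*(R*T1/MW)*((P2/P1)^((gamma-1)/gamma) - 1)
T1 = 70 + 273.15 = 343.15 K
Pressure ratio = 35.6 / 8.6 = 4.13953
Exponent = (1.4 - 1)/1.4 = 0.285714
(P2/P1)^exp - 1 = 4.13953^0.285714 - 1 = 0.500623
W = 1.4 * 1.4 / 0.4 * 8.314 * 343.15 / 29 * 0.500623 = 241.3

241.3 kW


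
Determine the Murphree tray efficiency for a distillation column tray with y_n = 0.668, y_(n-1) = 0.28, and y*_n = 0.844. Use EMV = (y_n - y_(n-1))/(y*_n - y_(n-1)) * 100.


Murphree vapor efficiency: EMV = (y_n - y_(n-1)) / (y*_n - y_(n-1)) * 100
EMV = (0.668 - 0.28) / (0.844 - 0.28) * 100 = 0.388 / 0.564 * 100 = 68.79

68.79 %


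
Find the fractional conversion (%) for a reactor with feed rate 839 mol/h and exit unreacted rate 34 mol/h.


X = (F_in - F_out) / F_in * 100
Moles reacted = 839 - 34 = 805
X = 805 / 839 * 100
= 0.9595 * 100
= 95.95 %

95.95 %


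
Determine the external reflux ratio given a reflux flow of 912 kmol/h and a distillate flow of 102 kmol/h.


Reflux ratio definition: R = L / D (liquid returned / distillate withdrawn)
L = 912 kmol/h, D = 102 kmol/h
R = 912 / 102 = 8.941

8.941


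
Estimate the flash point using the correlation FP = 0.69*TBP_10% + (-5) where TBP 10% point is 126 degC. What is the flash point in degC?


FP = 0.69 * 126 + (-5) = 81.94

81.94 degC


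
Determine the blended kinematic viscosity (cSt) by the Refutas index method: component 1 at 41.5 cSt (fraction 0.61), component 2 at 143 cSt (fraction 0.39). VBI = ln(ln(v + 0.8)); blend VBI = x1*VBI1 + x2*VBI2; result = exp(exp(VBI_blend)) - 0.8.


Refutas method: VBN_i = 14.534*ln(ln(visc_i + 0.8)) + 10.975, blended linearly by mass fraction; since VBN is linear in VBI_i = ln(ln(visc_i + 0.8)) and the fractions sum to 1, blend VBI directly: visc = exp(exp(VBI_blend)) - 0.8
VBI_1 = ln(ln(41.5 + 0.8)) = 1.32036
VBI_2 = ln(ln(143 + 0.8)) = 1.6031
VBI_blend = 0.61 * 1.32036 + 0.39 * 1.6031 = 1.43063
visc_blend = exp(exp(1.43063)) - 0.8 = 64.65

64.65 cSt


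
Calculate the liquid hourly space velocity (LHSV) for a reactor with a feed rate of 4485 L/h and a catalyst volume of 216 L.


LHSV = volumetric feed rate / catalyst volume
= 4485 L/h / 216 L
= 20.76 h^-1

20.76 h^-1


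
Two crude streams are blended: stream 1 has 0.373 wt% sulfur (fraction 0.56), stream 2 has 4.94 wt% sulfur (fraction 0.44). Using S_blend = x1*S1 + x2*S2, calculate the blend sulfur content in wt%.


Linear sulfur blending: S_blend = x1*S1 + x2*S2
Contribution 1: 0.56 * 0.373 = 0.20888 wt%
Contribution 2: 0.44 * 4.94 = 2.1736 wt%
S_blend = 0.20888 + 2.1736 = 2.38248

2.38248 wt%


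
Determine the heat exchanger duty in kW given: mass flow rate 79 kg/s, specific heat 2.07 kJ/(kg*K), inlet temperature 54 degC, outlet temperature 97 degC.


Q = m_dot * cp * delta_T
delta_T = 97 - 54 = 43 K
Q = 79 * 2.07 * 43
= 163.53 * 43
= 7031.79 kW

7031.79 kW


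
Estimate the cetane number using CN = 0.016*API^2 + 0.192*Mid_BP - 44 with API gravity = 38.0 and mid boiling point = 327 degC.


CN = 0.016 * 38.0^2 + 0.192 * 327 - 44
CN = 23.104 + 62.784 - 44 = 41.888

41.888


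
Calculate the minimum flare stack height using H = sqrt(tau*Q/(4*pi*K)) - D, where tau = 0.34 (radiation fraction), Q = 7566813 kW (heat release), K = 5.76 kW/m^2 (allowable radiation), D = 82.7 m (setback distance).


tau*Q/(4*pi*K) = 0.34 * 7566813 / (4 * pi * 5.76) = 35543.4
sqrt(35543.4) = 188.53
H = 188.53 - 82.7 = 105.8

105.8 m


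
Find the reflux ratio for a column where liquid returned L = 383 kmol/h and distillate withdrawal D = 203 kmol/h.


Reflux ratio definition: R = L / D (liquid returned / distillate withdrawn)
L = 383 kmol/h, D = 203 kmol/h
R = 383 / 203 = 1.887

1.887


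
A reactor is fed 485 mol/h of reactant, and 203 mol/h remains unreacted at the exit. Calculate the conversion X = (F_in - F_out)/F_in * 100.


X = (F_in - F_out) / F_in * 100
Moles reacted = 485 - 203 = 282
X = 282 / 485 * 100
= 0.5814 * 100
= 58.14 %

58.14 %


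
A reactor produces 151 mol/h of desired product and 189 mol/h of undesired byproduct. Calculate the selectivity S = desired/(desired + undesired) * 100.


Selectivity = desired / (desired + undesired) * 100
Total products = 151 + 189 = 340 mol/h
S = 151 / 340 * 100
= 0.4441 * 100
= 44.41 %

44.41 %


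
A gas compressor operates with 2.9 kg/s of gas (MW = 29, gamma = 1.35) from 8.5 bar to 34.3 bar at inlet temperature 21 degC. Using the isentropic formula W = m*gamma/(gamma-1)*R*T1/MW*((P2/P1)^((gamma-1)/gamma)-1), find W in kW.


Isentropic work: W = m*(gamma/(gamma-1))*(R*T1/MW)*((P2/P1)^((gamma-1)/gamma) - 1)
T1 = 21 + 273.15 = 294.15 K
Pressure ratio = 34.3 / 8.5 = 4.03529
Exponent = (1.35 - 1)/1.35 = 0.259259
(P2/P1)^exp - 1 = 4.03529^0.259259 - 1 = 0.435749
W = 2.9 * 1.35 / 0.35 * 8.314 * 294.15 / 29 * 0.435749 = 411.0

411.0 kW


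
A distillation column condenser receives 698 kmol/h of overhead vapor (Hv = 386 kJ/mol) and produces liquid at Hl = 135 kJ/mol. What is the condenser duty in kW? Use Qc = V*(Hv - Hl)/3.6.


Qc = 698 * (386 - 135) / 3.6 = 698 * 251 / 3.6 = 48670

48670 kW


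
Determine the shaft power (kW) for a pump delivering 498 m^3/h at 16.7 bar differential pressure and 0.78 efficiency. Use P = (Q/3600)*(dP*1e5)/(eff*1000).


Q = 498 / 3600 = 0.138333 m^3/s
P = 0.138333 * (16.7 * 1e5) / 0.78 / 1000 = 296.2

296.2 kW


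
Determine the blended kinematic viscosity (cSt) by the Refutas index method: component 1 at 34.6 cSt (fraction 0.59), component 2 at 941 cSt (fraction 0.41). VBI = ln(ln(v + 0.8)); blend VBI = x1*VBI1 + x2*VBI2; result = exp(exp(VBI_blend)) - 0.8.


Refutas method: VBN_i = 14.534*ln(ln(visc_i + 0.8)) + 10.975, blended linearly by mass fraction; since VBN is linear in VBI_i = ln(ln(visc_i + 0.8)) and the fractions sum to 1, blend VBI directly: visc = exp(exp(VBI_blend)) - 0.8
VBI_1 = ln(ln(34.6 + 0.8)) = 1.27164
VBI_2 = ln(ln(941 + 0.8)) = 1.92393
VBI_blend = 0.59 * 1.27164 + 0.41 * 1.92393 = 1.53908
visc_blend = exp(exp(1.53908)) - 0.8 = 104.9

104.9 cSt


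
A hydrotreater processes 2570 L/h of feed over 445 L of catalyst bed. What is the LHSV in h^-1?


LHSV = volumetric feed rate / catalyst volume
= 2570 L/h / 445 L
= 5.775 h^-1

5.775 h^-1


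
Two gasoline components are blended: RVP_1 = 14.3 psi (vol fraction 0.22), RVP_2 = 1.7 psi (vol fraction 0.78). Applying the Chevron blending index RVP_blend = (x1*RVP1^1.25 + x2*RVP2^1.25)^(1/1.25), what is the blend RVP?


Chevron index: RVP_blend = (sum xi*RVPi^1.25)^(1/1.25)
RVP^1.25 terms: 0.22 * 14.3^1.25 + 0.78 * 1.7^1.25 = 7.63187
RVP_blend = 7.63187^(1/1.25) = 5.083

5.083 psi


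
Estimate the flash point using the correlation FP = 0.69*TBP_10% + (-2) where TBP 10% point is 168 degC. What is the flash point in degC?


FP = 0.69 * 168 + (-2) = 113.92

113.92 degC


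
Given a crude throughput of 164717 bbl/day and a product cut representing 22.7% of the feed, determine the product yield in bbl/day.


Crude throughput = 164717 bbl/day
Fraction yield = 22.7%
yield = throughput * fraction / 100
yield = 164717 * 22.7 / 100 = 37390.759

37390.759 bbl/day


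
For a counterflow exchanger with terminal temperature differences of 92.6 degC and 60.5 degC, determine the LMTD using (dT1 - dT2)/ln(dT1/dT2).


LMTD = (dT1 - dT2) / ln(dT1/dT2)
= (92.6 - 60.5) / ln(92.6 / 60.5) = 32.1 / 0.425646 = 75.41

75.41 degC


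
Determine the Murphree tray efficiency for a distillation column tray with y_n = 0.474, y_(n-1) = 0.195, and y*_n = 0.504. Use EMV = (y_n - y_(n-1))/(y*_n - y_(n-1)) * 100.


Murphree vapor efficiency: EMV = (y_n - y_(n-1)) / (y*_n - y_(n-1)) * 100
EMV = (0.474 - 0.195) / (0.504 - 0.195) * 100 = 0.279 / 0.309 * 100 = 90.29

90.29 %


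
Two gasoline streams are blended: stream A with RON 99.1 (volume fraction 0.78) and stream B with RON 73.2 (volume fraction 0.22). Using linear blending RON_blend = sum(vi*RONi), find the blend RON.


Linear blending: RON_blend = sum(vi * RONi)
Contribution 1: 0.78 * 99.1 = 77.298
Contribution 2: 0.22 * 73.2 = 16.104
RON_blend = 77.298 + 16.104 = 93.402

93.402


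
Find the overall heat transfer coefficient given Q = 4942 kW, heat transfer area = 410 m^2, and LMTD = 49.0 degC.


From Q = U*A*LMTD, U = Q / (A * LMTD)
U = 4942 / (410 * 49.0) = 4942 / 20090 = 0.2460

0.2460 kW/(m^2*K)


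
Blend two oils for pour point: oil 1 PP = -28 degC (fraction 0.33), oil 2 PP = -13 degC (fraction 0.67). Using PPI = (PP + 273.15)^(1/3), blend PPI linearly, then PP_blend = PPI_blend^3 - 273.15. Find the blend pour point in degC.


PPI_1 = (-28 + 273.15)^(1/3) = 6.258601
PPI_2 = (-13 + 273.15)^(1/3) = 6.383731
PPI_blend = 0.33 * 6.258601 + 0.67 * 6.383731 = 6.342438
PP_blend = 6.342438^3 - 273.15 = 255.1342 - 273.15 = -18.02

-18.02 degC


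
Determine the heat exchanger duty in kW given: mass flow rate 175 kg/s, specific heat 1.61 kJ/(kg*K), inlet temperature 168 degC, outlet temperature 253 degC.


Q = m_dot * cp * delta_T
delta_T = 253 - 168 = 85 K
Q = 175 * 1.61 * 85
= 281.75 * 85
= 23948.75 kW

23948.75 kW


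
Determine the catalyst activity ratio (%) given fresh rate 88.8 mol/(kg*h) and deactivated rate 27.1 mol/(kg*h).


Activity (%) = (rate_used / rate_fresh) * 100
rate_used = 27.1, rate_fresh = 88.8
= (27.1 / 88.8) * 100
= 0.3052 * 100 = 30.52

30.52 %


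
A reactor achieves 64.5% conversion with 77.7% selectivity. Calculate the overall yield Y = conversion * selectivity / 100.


Overall yield = conversion (%) * selectivity (%) / 100
Conversion = 64.5%, Selectivity = 77.7%
Y = 64.5 * 77.7 / 100
= 50.1165 %

50.1165 %


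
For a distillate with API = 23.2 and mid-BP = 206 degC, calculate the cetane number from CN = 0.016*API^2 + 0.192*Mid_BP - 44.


CN = 0.016 * 23.2^2 + 0.192 * 206 - 44
CN = 8.61184 + 39.552 - 44 = 4.16384

4.16384


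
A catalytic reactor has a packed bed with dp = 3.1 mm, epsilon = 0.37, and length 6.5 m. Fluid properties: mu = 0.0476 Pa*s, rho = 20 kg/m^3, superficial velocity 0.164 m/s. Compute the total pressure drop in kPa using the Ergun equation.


dp = 3.1 mm = 0.0031 m
Viscous term = 150*0.0476*0.164*(1-0.37)^2 / (0.0031^2*0.37^3) = 954761
Inertial term = 1.75*20*0.164^2*(1-0.37) / (0.0031*0.37^3) = 3776.85
dP/L = 954761 + 3776.85 = 958538 Pa/m
dP = 958538 * 6.5 / 1000 = 6230 kPa

6230 kPa


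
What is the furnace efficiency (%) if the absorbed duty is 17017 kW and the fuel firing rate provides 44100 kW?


Furnace efficiency = Q_absorbed / Q_fuel * 100
= 17017 / 44100 * 100 = 38.59

38.59 %


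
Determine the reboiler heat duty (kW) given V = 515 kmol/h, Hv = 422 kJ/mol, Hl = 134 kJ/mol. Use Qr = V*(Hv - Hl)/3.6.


Qr = 515 * (422 - 134) / 3.6 = 515 * 288 / 3.6 = 41200

41200 kW


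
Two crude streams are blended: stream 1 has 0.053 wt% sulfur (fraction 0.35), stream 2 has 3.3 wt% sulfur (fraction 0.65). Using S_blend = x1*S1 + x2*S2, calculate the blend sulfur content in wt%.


Linear sulfur blending: S_blend = x1*S1 + x2*S2
Contribution 1: 0.35 * 0.053 = 0.01855 wt%
Contribution 2: 0.65 * 3.3 = 2.145 wt%
S_blend = 0.01855 + 2.145 = 2.16355

2.16355 wt%


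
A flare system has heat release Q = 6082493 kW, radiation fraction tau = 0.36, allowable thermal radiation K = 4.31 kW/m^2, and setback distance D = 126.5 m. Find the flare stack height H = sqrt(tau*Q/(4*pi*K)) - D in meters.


tau*Q/(4*pi*K) = 0.36 * 6082493 / (4 * pi * 4.31) = 40429.4
sqrt(40429.4) = 201.071
H = 201.071 - 126.5 = 74.57

74.57 m


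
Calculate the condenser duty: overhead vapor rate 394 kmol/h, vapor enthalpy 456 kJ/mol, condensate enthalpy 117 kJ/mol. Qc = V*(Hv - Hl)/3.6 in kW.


Qc = 394 * (456 - 117) / 3.6 = 394 * 339 / 3.6 = 37100

37100 kW


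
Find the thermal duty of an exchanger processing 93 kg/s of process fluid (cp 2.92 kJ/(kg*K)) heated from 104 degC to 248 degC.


Q = m_dot * cp * delta_T
delta_T = 248 - 104 = 144 K
Q = 93 * 2.92 * 144
= 271.56 * 144
= 39104.64 kW

39104.64 kW


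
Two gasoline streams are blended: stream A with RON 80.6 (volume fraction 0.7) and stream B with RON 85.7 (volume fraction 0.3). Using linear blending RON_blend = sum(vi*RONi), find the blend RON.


Linear blending: RON_blend = sum(vi * RONi)
Contribution 1: 0.7 * 80.6 = 56.42
Contribution 2: 0.3 * 85.7 = 25.71
RON_blend = 56.42 + 25.71 = 82.13

82.13


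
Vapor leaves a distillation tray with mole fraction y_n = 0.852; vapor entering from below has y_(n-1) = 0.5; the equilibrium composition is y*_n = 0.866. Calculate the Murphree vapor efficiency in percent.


Murphree vapor efficiency: EMV = (y_n - y_(n-1)) / (y*_n - y_(n-1)) * 100
EMV = (0.852 - 0.5) / (0.866 - 0.5) * 100 = 0.352 / 0.366 * 100 = 96.17

96.17 %


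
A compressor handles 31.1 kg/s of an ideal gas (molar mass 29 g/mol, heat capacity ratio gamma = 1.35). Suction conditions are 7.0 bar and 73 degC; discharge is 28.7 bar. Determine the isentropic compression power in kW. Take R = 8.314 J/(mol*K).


Isentropic work: W = m*(gamma/(gamma-1))*(R*T1/MW)*((P2/P1)^((gamma-1)/gamma) - 1)
T1 = 73 + 273.15 = 346.15 K
Pressure ratio = 28.7 / 7.0 = 4.1
Exponent = (1.35 - 1)/1.35 = 0.259259
(P2/P1)^exp - 1 = 4.1^0.259259 - 1 = 0.441683
W = 31.1 * 1.35 / 0.35 * 8.314 * 346.15 / 29 * 0.441683 = 5258

5258 kW


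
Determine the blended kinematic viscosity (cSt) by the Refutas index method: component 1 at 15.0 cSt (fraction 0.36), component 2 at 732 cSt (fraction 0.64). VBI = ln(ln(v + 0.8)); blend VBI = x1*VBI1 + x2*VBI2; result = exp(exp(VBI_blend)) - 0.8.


Refutas method: VBN_i = 14.534*ln(ln(visc_i + 0.8)) + 10.975, blended linearly by mass fraction; since VBN is linear in VBI_i = ln(ln(visc_i + 0.8)) and the fractions sum to 1, blend VBI directly: visc = exp(exp(VBI_blend)) - 0.8
VBI_1 = ln(ln(15.0 + 0.8)) = 1.01523
VBI_2 = ln(ln(732 + 0.8)) = 1.8866
VBI_blend = 0.36 * 1.01523 + 0.64 * 1.8866 = 1.57291
visc_blend = exp(exp(1.57291)) - 0.8 = 123.2

123.2 cSt


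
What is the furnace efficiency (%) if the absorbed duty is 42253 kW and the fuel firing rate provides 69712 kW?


Furnace efficiency = Q_absorbed / Q_fuel * 100
= 42253 / 69712 * 100 = 60.61

60.61 %


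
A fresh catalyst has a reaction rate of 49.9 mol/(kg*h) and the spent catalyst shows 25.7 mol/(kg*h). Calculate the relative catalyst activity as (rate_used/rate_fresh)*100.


Activity (%) = (rate_used / rate_fresh) * 100
rate_used = 25.7, rate_fresh = 49.9
= (25.7 / 49.9) * 100
= 0.5150 * 100 = 51.50

51.50 %


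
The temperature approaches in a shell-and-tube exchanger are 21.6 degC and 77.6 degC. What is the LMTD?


LMTD = (dT1 - dT2) / ln(dT1/dT2)
= (21.6 - 77.6) / ln(21.6 / 77.6) = -56 / -1.27887 = 43.79

43.79 degC


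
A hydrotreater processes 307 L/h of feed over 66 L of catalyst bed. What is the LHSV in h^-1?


LHSV = volumetric feed rate / catalyst volume
= 307 L/h / 66 L
= 4.652 h^-1

4.652 h^-1


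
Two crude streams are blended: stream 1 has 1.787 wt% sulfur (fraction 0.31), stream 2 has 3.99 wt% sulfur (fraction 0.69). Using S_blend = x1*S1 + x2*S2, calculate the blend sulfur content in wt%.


Linear sulfur blending: S_blend = x1*S1 + x2*S2
Contribution 1: 0.31 * 1.787 = 0.55397 wt%
Contribution 2: 0.69 * 3.99 = 2.7531 wt%
S_blend = 0.55397 + 2.7531 = 3.30707

3.30707 wt%


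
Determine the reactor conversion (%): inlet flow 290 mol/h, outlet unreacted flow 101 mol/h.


X = (F_in - F_out) / F_in * 100
Moles reacted = 290 - 101 = 189
X = 189 / 290 * 100
= 0.6517 * 100
= 65.17 %

65.17 %


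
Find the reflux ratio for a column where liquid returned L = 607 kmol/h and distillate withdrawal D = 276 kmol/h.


Reflux ratio definition: R = L / D (liquid returned / distillate withdrawn)
L = 607 kmol/h, D = 276 kmol/h
R = 607 / 276 = 2.199

2.199


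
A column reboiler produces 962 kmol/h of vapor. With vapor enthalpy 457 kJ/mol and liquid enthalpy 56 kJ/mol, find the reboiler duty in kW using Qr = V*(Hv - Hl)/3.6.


Qr = 962 * (457 - 56) / 3.6 = 962 * 401 / 3.6 = 107200

107200 kW


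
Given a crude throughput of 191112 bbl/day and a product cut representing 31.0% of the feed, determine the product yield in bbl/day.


Crude throughput = 191112 bbl/day
Fraction yield = 31.0%
yield = throughput * fraction / 100
yield = 191112 * 31.0 / 100 = 59244.72

59244.72 bbl/day


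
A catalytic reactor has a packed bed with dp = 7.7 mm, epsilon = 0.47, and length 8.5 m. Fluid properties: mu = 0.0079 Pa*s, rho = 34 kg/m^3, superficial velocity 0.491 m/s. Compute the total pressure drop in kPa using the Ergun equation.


dp = 7.7 mm = 0.0077 m
Viscous term = 150*0.0079*0.491*(1-0.47)^2 / (0.0077^2*0.47^3) = 26550.7
Inertial term = 1.75*34*0.491^2*(1-0.47) / (0.0077*0.47^3) = 9509.8
dP/L = 26550.7 + 9509.8 = 36060.5 Pa/m
dP = 36060.5 * 8.5 / 1000 = 306.5 kPa

306.5 kPa


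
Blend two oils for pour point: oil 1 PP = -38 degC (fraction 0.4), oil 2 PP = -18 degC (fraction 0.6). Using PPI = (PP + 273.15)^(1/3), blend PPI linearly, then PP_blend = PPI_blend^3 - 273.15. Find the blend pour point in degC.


PPI_1 = (-38 + 273.15)^(1/3) = 6.172318
PPI_2 = (-18 + 273.15)^(1/3) = 6.342569
PPI_blend = 0.4 * 6.172318 + 0.6 * 6.342569 = 6.274469
PP_blend = 6.274469^3 - 273.15 = 247.0193 - 273.15 = -26.13

-26.13 degC


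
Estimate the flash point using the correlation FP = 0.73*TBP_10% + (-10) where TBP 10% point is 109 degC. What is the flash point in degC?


FP = 0.73 * 109 + (-10) = 69.57

69.57 degC


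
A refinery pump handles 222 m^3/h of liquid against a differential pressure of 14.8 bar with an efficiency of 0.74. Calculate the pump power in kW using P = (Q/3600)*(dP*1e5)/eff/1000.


Q = 222 / 3600 = 0.0616667 m^3/s
P = 0.0616667 * (14.8 * 1e5) / 0.74 / 1000 = 123.3

123.3 kW


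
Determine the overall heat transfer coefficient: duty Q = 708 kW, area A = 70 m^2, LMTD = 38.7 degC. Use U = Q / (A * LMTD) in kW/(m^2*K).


From Q = U*A*LMTD, U = Q / (A * LMTD)
U = 708 / (70 * 38.7) = 708 / 2709 = 0.2614

0.2614 kW/(m^2*K)


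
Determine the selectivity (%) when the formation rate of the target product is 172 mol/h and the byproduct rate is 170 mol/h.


Selectivity = desired / (desired + undesired) * 100
Total products = 172 + 170 = 342 mol/h
S = 172 / 342 * 100
= 0.5029 * 100
= 50.29 %

50.29 %


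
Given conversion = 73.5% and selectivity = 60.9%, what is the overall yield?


Overall yield = conversion (%) * selectivity (%) / 100
Conversion = 73.5%, Selectivity = 60.9%
Y = 73.5 * 60.9 / 100
= 44.7615 %

44.7615 %


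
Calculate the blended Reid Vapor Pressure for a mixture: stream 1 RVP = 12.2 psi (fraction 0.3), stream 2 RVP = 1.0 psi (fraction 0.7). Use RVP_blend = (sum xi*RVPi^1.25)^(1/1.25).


Chevron index: RVP_blend = (sum xi*RVPi^1.25)^(1/1.25)
RVP^1.25 terms: 0.3 * 12.2^1.25 + 0.7 * 1.0^1.25 = 7.54024
RVP_blend = 7.54024^(1/1.25) = 5.034

5.034 psi


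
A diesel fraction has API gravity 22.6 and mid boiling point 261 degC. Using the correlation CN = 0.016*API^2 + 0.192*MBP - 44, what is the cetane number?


CN = 0.016 * 22.6^2 + 0.192 * 261 - 44
CN = 8.17216 + 50.112 - 44 = 14.28416

14.28416


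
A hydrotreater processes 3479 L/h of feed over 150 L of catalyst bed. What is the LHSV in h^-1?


LHSV = volumetric feed rate / catalyst volume
= 3479 L/h / 150 L
= 23.19 h^-1

23.19 h^-1


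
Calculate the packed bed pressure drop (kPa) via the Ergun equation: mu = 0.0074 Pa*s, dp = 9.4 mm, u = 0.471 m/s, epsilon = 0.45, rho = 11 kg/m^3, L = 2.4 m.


dp = 9.4 mm = 0.0094 m
Viscous term = 150*0.0074*0.471*(1-0.45)^2 / (0.0094^2*0.45^3) = 19641.6
Inertial term = 1.75*11*0.471^2*(1-0.45) / (0.0094*0.45^3) = 2742.02
dP/L = 19641.6 + 2742.02 = 22383.6 Pa/m
dP = 22383.6 * 2.4 / 1000 = 53.72 kPa

53.72 kPa


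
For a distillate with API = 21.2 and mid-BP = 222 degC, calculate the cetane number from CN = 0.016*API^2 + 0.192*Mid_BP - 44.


CN = 0.016 * 21.2^2 + 0.192 * 222 - 44
CN = 7.19104 + 42.624 - 44 = 5.81504

5.81504


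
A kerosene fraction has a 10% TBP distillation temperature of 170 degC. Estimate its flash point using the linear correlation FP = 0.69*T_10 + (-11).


FP = 0.69 * 170 + (-11) = 106.3

106.3 degC


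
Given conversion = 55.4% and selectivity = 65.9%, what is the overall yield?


Overall yield = conversion (%) * selectivity (%) / 100
Conversion = 55.4%, Selectivity = 65.9%
Y = 55.4 * 65.9 / 100
= 36.5086 %

36.5086 %


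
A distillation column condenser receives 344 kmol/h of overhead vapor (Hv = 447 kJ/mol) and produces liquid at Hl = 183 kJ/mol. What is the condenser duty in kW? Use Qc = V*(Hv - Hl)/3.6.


Qc = 344 * (447 - 183) / 3.6 = 344 * 264 / 3.6 = 25230

25230 kW


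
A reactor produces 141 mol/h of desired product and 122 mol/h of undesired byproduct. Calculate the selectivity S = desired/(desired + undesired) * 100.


Selectivity = desired / (desired + undesired) * 100
Total products = 141 + 122 = 263 mol/h
S = 141 / 263 * 100
= 0.5361 * 100
= 53.61 %

53.61 %
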